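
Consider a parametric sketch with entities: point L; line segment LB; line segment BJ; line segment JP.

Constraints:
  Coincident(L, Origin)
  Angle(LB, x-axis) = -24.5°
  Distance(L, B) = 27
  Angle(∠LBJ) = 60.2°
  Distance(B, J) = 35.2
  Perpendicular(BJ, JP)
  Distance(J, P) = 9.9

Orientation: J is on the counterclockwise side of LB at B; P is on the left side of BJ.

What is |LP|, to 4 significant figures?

25.64

L is at the origin; LB runs at -24.5° with length 27.0, so B = 27.0·(cos -24.5°, sin -24.5°) = (24.57, -11.20). ∠LBJ = 60.2°, so BJ runs at -24.5° + (180° − 60.2°) = 95.30° from the x-axis; with |BJ| = 35.2, J = B + 35.2·(cos 95.30°, sin 95.30°) = (21.32, 23.85). BJ ⟂ JP; with |JP| = 9.9 on the left of BJ, P = J + 9.9·(-0.9957, -0.09237) = (11.46, 22.94). Then |LP| = |P − L| = 25.64.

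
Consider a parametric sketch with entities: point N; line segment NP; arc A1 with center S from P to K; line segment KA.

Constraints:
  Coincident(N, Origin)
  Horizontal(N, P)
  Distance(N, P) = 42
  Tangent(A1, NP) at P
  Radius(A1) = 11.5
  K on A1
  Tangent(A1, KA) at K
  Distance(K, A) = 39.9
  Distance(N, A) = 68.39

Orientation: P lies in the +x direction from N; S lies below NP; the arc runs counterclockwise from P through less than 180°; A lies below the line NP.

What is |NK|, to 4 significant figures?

34.48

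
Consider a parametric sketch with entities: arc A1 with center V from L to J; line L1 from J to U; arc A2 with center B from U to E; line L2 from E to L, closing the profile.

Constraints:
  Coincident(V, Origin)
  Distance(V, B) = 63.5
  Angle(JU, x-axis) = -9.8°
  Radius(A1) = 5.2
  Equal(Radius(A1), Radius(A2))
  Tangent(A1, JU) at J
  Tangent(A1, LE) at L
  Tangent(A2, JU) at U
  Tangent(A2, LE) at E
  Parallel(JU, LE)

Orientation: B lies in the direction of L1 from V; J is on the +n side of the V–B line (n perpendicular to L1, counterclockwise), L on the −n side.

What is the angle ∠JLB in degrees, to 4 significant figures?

85.32°

The slot axis is L1's direction at -9.8°, so u = (cos -9.8°, sin -9.8°) = (0.9854, -0.1702) and n = (−sin -9.8°, cos -9.8°) = (0.1702, 0.9854). V is at the origin and B lies 63.5 along u from V, so B = 63.5·u = (62.57, -10.81). Tangency of A1 to both parallel lines with radius 5.2 puts J and L at V ± 5.2·n: J = (0.8851, 5.124), L = (-0.8851, -5.124). Then cos ∠JLB = LJ·LB / (|LJ||LB|), giving 85.32°.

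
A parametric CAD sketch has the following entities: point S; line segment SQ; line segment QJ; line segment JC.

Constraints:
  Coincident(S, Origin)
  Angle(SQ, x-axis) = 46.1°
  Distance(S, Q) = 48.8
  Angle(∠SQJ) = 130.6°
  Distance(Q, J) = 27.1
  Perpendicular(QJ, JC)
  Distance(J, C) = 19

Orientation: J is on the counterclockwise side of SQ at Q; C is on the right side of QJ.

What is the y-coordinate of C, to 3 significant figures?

64.0

S is at the origin; SQ runs at 46.1° with length 48.8, so Q = 48.8·(cos 46.1°, sin 46.1°) = (33.8, 35.2). ∠SQJ = 130.6°, so QJ runs at 46.1° + (180° − 130.6°) = 95.5° from the x-axis; with |QJ| = 27.1, J = Q + 27.1·(cos 95.5°, sin 95.5°) = (31.2, 62.1). QJ ⟂ JC; with |JC| = 19.0 on the right of QJ, C = J + 19.0·(0.995, 0.0958) = (50.2, 64.0). So C.y = 64.0.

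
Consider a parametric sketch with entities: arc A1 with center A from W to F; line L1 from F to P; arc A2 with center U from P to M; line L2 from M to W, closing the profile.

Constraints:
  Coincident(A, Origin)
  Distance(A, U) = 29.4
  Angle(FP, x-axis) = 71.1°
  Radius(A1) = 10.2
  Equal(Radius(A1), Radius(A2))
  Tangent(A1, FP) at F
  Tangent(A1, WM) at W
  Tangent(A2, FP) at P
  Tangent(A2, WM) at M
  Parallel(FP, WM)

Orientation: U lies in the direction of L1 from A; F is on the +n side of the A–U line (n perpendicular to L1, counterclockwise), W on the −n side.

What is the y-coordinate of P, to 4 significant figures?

31.12

Tangency of A1 to both parallel lines with radius 10.2 puts F and W at A ± 10.2·n: F = (-9.650, 3.304), W = (9.650, -3.304). Equal radii place P and M the same way about U: P = U + 10.2·n = (-0.1269, 31.12), M = U − 10.2·n = (19.17, 24.51). So P.y = 31.12.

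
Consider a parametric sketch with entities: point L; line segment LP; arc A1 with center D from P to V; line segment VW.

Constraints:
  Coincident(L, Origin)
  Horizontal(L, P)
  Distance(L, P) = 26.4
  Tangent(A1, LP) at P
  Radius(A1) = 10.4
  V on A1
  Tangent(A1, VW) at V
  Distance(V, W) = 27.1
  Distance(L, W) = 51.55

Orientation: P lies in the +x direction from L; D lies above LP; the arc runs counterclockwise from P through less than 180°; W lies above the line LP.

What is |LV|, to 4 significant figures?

38.45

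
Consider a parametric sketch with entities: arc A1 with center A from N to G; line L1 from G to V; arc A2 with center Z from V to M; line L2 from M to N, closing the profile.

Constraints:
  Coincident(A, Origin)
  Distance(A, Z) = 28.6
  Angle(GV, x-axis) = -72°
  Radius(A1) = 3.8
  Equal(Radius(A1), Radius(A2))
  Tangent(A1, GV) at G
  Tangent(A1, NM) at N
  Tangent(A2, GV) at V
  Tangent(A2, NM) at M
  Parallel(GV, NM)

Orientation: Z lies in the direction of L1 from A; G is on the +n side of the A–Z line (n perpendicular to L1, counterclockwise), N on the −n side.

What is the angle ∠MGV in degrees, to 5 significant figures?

14.882°

The slot axis is L1's direction at -72.0°, so u = (cos -72.0°, sin -72.0°) = (0.30902, -0.95106) and n = (−sin -72.0°, cos -72.0°) = (0.95106, 0.30902). A is at the origin and Z lies 28.6 along u from A, so Z = 28.6·u = (8.8379, -27.200). Tangency of A1 to both parallel lines with radius 3.8 puts G and N at A ± 3.8·n: G = (3.6140, 1.1743), N = (-3.6140, -1.1743). Equal radii place V and M the same way about Z: V = Z + 3.8·n = (12.452, -26.026), M = Z − 3.8·n = (5.2239, -28.374). Then cos ∠MGV = GM·GV / (|GM||GV|), giving 14.882°.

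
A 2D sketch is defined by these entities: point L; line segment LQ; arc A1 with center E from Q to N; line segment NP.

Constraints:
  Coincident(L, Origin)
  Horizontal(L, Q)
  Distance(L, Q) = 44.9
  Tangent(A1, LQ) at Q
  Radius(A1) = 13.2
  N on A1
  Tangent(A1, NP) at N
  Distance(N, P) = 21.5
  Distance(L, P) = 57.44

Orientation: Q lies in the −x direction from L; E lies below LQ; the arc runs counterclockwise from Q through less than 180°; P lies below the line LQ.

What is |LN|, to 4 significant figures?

59.38

Checks: |EN| = 13.20 ✓; ∠(EN, NP) = 90.00° ✓; |NP| = 21.50 ✓; |LP| = 57.44 ✓.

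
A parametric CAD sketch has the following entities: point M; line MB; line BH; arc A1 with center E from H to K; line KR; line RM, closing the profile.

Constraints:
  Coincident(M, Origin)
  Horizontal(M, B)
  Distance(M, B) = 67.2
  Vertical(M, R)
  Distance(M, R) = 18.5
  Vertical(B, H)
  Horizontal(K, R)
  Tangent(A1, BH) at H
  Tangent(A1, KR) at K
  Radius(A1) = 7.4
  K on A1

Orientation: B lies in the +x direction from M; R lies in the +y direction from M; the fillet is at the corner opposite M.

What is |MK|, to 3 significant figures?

62.6

The virtual corner opposite M is at (67.2, 18.5). The tangent condition forces EH to be normal to BH and since A1 is tangent to KR there, EK ⟂ KR, with radius 7.4, so the center E sits 7.4 in from both sides at E = (59.8, 11.1). That places the tangent points at H = (67.2, 11.1) on BH and K = (59.8, 18.5) on KR. Then |MK| = |K − M| = 62.6.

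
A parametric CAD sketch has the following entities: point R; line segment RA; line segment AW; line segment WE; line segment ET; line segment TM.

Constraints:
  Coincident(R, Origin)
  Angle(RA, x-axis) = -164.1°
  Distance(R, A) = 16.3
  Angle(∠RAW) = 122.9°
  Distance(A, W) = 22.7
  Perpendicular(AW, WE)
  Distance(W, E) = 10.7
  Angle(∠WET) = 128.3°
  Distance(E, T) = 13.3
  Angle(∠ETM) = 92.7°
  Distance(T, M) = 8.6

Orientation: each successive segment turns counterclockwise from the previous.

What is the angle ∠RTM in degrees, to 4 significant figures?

35.02°

∠WET = 128.3° gives ET at 34.70° from the x-axis; with |ET| = 13.3, T = (-1.146, -21.73). ∠ETM = 92.7° gives TM at 122.0° from the x-axis; with |TM| = 8.6, M = (-5.704, -14.44). Then cos ∠RTM = TR·TM / (|TR||TM|), giving 35.02°.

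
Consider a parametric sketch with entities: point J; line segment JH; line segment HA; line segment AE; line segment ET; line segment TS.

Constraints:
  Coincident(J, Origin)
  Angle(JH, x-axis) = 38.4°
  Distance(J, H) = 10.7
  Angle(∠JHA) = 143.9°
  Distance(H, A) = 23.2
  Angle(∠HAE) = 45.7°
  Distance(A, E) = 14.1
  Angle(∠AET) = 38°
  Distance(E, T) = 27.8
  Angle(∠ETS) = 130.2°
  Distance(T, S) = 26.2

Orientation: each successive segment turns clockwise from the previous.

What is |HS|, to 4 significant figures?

49.89

J is at the origin; JH runs at 38.4° with length 10.7, so H = (8.386, 6.646). ∠JHA = 143.9° gives HA at 2.300° from the x-axis; with |HA| = 23.2, A = (31.57, 7.577). ∠HAE = 45.7° gives AE at -132.0° from the x-axis; with |AE| = 14.1, E = (22.13, -2.901). ∠AET = 38.0° gives ET at 86.00° from the x-axis; with |ET| = 27.8, T = (24.07, 24.83). ∠ETS = 130.2° gives TS at 36.20° from the x-axis; with |TS| = 26.2, S = (45.21, 40.31). Then |HS| = |S − H| = 49.89.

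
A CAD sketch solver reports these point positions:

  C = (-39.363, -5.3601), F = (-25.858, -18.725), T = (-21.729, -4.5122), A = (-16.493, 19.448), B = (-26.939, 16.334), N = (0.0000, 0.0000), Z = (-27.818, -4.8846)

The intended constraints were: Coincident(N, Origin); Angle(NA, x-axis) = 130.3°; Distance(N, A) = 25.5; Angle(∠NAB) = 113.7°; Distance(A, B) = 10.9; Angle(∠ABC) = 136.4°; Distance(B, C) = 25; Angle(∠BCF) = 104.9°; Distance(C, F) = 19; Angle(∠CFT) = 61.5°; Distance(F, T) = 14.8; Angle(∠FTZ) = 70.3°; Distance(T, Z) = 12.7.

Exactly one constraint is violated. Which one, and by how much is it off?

Distance(T, Z) = 12.7 — off by 6.60.

N = (0.00, 0.00) ✓; NA at 130.3° ✓; |NA| = 25.50 ✓; ∠NAB = 113.7° ✓; |AB| = 10.90 ✓; ∠ABC = 136.4° ✓; |BC| = 25.00 ✓; ∠BCF = 104.9° ✓; |CF| = 19.00 ✓; ∠CFT = 61.50° ✓; |FT| = 14.80 ✓; ∠FTZ = 70.30° ✓; |TZ| = 6.100 ✗.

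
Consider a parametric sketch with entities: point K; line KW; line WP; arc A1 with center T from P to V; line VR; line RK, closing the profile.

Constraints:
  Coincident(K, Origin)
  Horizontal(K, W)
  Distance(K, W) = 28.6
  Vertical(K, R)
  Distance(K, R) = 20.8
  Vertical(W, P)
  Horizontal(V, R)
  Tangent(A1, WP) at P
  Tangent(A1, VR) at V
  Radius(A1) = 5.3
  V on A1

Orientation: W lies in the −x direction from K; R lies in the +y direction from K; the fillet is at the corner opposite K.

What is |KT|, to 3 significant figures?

28.0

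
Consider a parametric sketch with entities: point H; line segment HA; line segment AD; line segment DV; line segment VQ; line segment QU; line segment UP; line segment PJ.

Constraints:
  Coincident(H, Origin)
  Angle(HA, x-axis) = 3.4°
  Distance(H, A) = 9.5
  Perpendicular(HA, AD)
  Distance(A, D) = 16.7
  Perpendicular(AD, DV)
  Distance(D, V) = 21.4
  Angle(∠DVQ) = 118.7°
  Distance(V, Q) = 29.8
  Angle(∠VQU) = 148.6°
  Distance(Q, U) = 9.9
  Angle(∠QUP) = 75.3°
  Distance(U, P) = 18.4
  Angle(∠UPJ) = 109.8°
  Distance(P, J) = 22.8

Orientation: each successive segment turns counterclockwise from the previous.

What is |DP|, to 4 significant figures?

35.28

∠VQU = 148.6° gives QU at -83.90° from the x-axis; with |QU| = 9.9, U = (-24.55, -20.82). ∠QUP = 75.3° gives UP at 20.80° from the x-axis; with |UP| = 18.4, P = (-7.352, -14.29). Then |DP| = |P − D| = 35.28.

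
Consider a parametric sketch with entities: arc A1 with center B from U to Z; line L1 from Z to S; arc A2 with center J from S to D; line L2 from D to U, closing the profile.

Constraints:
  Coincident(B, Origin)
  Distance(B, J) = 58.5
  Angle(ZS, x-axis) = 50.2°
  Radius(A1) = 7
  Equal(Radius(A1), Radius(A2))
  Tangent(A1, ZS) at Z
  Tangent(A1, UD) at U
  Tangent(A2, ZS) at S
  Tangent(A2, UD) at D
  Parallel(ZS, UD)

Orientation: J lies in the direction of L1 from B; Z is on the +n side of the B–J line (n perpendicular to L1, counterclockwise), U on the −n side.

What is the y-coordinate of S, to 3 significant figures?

49.4

The slot axis is L1's direction at 50.2°, so u = (cos 50.2°, sin 50.2°) = (0.640, 0.768) and n = (−sin 50.2°, cos 50.2°) = (-0.768, 0.640). B is at the origin and J lies 58.5 along u from B, so J = 58.5·u = (37.4, 44.9). Tangency of A1 to both parallel lines with radius 7.0 puts Z and U at B ± 7.0·n: Z = (-5.38, 4.48), U = (5.38, -4.48). Equal radii place S and D the same way about J: S = J + 7.0·n = (32.1, 49.4), D = J − 7.0·n = (42.8, 40.5). So S.y = 49.4.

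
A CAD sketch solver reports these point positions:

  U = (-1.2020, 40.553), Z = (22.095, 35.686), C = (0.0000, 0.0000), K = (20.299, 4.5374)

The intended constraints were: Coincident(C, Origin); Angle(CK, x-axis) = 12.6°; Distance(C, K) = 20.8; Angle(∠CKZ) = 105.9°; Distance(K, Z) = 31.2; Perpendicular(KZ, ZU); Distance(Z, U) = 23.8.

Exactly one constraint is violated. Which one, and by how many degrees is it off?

Perpendicular(KZ, ZU) — off by 8.50°.

C = (0.00, 0.00) ✓; CK at 12.60° ✓; |CK| = 20.80 ✓; ∠CKZ = 105.9° ✓; |KZ| = 31.20 ✓; ∠(KZ, ZU) = 81.50° ✗; |ZU| = 23.80 ✓.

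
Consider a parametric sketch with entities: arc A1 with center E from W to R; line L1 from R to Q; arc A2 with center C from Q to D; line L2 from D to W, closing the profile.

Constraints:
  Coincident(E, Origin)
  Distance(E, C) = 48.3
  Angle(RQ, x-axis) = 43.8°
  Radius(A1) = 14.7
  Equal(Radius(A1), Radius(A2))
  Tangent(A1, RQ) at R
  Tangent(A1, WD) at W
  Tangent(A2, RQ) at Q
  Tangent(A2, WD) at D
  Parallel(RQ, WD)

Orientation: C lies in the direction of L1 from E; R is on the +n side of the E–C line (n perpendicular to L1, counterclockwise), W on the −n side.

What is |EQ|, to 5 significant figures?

50.487

Tangency of A1 to both parallel lines with radius 14.7 puts R and W at E ± 14.7·n: R = (-10.175, 10.610), W = (10.175, -10.610). Equal radii place Q and D the same way about C: Q = C + 14.7·n = (24.687, 44.040), D = C − 14.7·n = (45.036, 22.821). Then |EQ| = |Q − E| = 50.487.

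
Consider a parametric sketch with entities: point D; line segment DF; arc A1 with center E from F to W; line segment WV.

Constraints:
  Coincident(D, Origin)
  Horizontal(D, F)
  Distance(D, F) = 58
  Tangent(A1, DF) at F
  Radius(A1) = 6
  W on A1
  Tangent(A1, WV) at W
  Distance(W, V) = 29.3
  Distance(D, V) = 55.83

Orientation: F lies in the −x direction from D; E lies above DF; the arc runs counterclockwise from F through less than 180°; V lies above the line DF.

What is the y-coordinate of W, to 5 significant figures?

4.5420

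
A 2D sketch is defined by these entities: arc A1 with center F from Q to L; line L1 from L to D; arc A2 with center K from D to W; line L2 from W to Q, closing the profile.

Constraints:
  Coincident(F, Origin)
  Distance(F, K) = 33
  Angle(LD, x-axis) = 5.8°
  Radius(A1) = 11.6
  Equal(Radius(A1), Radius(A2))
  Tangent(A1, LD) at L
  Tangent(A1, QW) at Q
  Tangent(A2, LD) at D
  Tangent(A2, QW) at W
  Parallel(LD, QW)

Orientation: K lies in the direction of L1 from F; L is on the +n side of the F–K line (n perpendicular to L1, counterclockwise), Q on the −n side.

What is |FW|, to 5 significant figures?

34.979

The slot axis is L1's direction at 5.8°, so u = (cos 5.8°, sin 5.8°) = (0.99488, 0.10106) and n = (−sin 5.8°, cos 5.8°) = (-0.10106, 0.99488). F is at the origin and K lies 33.0 along u from F, so K = 33.0·u = (32.831, 3.3349). Tangency of A1 to both parallel lines with radius 11.6 puts L and Q at F ± 11.6·n: L = (-1.1723, 11.541), Q = (1.1723, -11.541). Equal radii place D and W the same way about K: D = K + 11.6·n = (31.659, 14.875), W = K − 11.6·n = (34.003, -8.2058). Then |FW| = |W − F| = 34.979.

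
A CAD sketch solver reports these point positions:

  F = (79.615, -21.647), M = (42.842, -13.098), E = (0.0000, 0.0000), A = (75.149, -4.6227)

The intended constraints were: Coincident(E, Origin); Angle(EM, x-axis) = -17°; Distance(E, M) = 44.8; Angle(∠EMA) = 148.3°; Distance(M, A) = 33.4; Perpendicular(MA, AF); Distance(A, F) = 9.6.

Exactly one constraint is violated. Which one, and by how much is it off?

Distance(A, F) = 9.6 — off by 8.00.

E = (0.00, 0.00) ✓; EM at -17.00° ✓; |EM| = 44.80 ✓; ∠EMA = 148.3° ✓; |MA| = 33.40 ✓; ∠(MA, AF) = 90.00° ✓; |AF| = 17.60 ✗.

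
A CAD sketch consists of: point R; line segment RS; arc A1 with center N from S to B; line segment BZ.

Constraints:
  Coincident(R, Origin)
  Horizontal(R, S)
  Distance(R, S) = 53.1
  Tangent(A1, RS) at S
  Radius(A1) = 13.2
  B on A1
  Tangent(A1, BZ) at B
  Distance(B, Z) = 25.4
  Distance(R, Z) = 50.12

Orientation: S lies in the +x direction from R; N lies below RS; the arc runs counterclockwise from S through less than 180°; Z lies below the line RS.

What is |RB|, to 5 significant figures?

41.539

R is at the origin; R and S share the same y with |RS| = 53.1 and S on the +x side, so S = (53.100, 0.0000). A1 meets RS tangentially, so NS is at right angles to RS, so N = S + (0, -13.2) = (53.100, -13.200). Since NB ⟂ BZ (tangency), |NZ| = √(13.2² + 25.4²) = 28.625 regardless of where B sits on A1. So Z lies on both circle(R, 50.12) and circle(N, 28.625); the below-RS intersection is Z = (35.279, -35.601). B is the foot of the tangent from Z: B = (40.144, -10.671).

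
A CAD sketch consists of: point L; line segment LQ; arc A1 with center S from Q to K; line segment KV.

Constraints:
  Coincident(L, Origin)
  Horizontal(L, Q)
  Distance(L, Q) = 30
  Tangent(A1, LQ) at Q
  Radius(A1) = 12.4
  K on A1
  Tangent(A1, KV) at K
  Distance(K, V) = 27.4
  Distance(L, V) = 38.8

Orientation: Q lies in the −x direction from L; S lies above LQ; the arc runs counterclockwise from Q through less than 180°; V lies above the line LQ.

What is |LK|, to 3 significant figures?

20.4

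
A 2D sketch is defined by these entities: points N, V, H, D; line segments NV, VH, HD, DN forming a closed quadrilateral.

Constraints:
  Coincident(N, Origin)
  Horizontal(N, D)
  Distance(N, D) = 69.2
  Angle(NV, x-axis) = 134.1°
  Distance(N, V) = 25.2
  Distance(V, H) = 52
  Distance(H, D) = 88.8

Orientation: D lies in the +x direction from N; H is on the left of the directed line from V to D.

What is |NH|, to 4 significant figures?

64.17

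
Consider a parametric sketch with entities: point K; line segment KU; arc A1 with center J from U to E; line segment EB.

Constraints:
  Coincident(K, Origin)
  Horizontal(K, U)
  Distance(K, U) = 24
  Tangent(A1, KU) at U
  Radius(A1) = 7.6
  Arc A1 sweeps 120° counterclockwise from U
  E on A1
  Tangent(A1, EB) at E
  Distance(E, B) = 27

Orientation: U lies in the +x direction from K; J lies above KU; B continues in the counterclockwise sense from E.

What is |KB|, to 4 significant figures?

38.75

K is at the origin; K and U share the same y with |KU| = 24.0 and U on the +x side, so U = (24.00, 0.000). Since A1 is tangent to KU there, JU ⟂ KU, so J = U + (0, 7.6) = (24.00, 7.600). On A1, U sits at bearing -90° from J; a 120° counterclockwise sweep puts E at bearing 30°, so E = J + 7.6·(cos 30°, sin 30°) = (30.58, 11.40). The tangent condition forces JE to be normal to EB, so EB runs along (−sin 30°, cos 30°); with |EB| = 27.0, B = (17.08, 34.78). Then |KB| = |B − K| = 38.75.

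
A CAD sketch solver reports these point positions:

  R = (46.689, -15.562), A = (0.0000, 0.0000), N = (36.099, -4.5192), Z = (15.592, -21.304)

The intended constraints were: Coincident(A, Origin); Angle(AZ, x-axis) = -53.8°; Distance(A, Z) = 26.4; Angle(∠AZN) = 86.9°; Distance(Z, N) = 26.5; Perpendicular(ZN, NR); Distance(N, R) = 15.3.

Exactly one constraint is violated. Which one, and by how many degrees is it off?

Perpendicular(ZN, NR) — off by 4.50°.

A = (0.00, 0.00) ✓; AZ at -53.80° ✓; |AZ| = 26.40 ✓; ∠AZN = 86.90° ✓; |ZN| = 26.50 ✓; ∠(ZN, NR) = 85.50° ✗; |NR| = 15.30 ✓.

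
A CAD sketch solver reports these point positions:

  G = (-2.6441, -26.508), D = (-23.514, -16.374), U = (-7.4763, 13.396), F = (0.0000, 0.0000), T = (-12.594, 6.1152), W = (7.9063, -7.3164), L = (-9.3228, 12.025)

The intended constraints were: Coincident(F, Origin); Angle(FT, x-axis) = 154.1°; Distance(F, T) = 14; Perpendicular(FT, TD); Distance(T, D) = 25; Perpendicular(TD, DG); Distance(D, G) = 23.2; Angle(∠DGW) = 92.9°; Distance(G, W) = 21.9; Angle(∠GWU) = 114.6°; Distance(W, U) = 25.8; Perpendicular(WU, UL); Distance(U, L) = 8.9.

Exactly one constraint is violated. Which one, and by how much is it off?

Distance(U, L) = 8.9 — off by 6.60.

F = (0.00, 0.00) ✓; FT at 154.1° ✓; |FT| = 14.00 ✓; ∠(FT, TD) = 90.00° ✓; |TD| = 25.00 ✓; ∠(TD, DG) = 90.00° ✓; |DG| = 23.20 ✓; ∠DGW = 92.90° ✓; |GW| = 21.90 ✓; ∠GWU = 114.6° ✓; |WU| = 25.80 ✓; ∠(WU, UL) = 89.99° ✓; |UL| = 2.300 ✗.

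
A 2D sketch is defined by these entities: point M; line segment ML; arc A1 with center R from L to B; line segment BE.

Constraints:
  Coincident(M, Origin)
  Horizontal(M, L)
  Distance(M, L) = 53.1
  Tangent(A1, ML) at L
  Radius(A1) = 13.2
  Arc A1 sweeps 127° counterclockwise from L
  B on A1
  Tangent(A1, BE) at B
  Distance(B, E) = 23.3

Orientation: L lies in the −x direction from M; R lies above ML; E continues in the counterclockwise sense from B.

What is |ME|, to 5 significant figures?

69.149

M is at the origin; M and L share the same y with |ML| = 53.1 and L on the −x side, so L = (-53.100, 0.0000). Since A1 is tangent to ML there, RL ⟂ ML, so R = L + (0, 13.2) = (-53.100, 13.200). On A1, L sits at bearing -90° from R; a 127° counterclockwise sweep puts B at bearing 37°, so B = R + 13.2·(cos 37°, sin 37°) = (-42.558, 21.144). Tangency of A1 to BE means the radius RB is perpendicular to BE, so BE runs along (−sin 37°, cos 37°); with |BE| = 23.3, E = (-56.580, 39.752). Then |ME| = |E − M| = 69.149.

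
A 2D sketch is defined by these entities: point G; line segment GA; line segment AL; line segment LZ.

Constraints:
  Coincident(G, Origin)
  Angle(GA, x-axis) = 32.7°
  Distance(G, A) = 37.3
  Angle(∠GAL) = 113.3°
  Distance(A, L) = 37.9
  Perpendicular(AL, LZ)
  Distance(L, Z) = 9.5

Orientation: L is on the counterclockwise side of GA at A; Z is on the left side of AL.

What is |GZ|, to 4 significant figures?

58.18

∠GAL = 113.3°, so AL runs at 32.7° + (180° − 113.3°) = 99.40° from the x-axis; with |AL| = 37.9, L = A + 37.9·(cos 99.40°, sin 99.40°) = (25.20, 57.54). The perpendicularity gives LZ at right angles to AL; with |LZ| = 9.5 on the left of AL, Z = L + 9.5·(-0.9866, -0.1633) = (15.83, 55.99). Then |GZ| = |Z − G| = 58.18.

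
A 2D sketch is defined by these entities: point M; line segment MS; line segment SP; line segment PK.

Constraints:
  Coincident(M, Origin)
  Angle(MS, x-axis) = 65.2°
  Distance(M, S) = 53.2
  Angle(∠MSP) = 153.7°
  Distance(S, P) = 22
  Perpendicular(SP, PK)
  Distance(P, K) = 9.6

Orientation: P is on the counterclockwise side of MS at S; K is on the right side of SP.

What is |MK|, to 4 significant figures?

77.18

M is at the origin; MS runs at 65.2° with length 53.2, so S = 53.2·(cos 65.2°, sin 65.2°) = (22.31, 48.29). ∠MSP = 153.7°, so SP runs at 65.2° + (180° − 153.7°) = 91.50° from the x-axis; with |SP| = 22.0, P = S + 22.0·(cos 91.50°, sin 91.50°) = (21.74, 70.29). The perpendicularity gives PK at right angles to SP; with |PK| = 9.6 on the right of SP, K = P + 9.6·(0.9997, 0.02618) = (31.34, 70.54). Then |MK| = |K − M| = 77.18.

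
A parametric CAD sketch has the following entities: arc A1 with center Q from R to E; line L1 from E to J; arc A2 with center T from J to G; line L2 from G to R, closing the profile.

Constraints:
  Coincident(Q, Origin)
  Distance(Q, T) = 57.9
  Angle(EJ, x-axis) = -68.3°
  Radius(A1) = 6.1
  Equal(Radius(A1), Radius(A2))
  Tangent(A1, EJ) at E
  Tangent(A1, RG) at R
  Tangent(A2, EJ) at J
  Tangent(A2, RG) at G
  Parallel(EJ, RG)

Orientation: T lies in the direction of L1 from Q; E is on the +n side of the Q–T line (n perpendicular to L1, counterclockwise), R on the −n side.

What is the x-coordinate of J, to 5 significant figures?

27.076

The slot axis is L1's direction at -68.3°, so u = (cos -68.3°, sin -68.3°) = (0.36975, -0.92913) and n = (−sin -68.3°, cos -68.3°) = (0.92913, 0.36975). Q is at the origin and T lies 57.9 along u from Q, so T = 57.9·u = (21.408, -53.797). Tangency of A1 to both parallel lines with radius 6.1 puts E and R at Q ± 6.1·n: E = (5.6677, 2.2555), R = (-5.6677, -2.2555). Equal radii place J and G the same way about T: J = T + 6.1·n = (27.076, -51.541), G = T − 6.1·n = (15.741, -56.052). So J.x = 27.076.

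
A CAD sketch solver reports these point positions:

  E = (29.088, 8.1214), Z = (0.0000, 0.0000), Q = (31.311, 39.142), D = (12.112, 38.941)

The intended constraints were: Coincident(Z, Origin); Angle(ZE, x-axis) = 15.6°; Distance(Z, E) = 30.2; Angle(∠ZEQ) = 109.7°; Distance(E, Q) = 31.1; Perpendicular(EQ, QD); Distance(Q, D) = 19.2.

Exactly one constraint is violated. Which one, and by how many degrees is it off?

Perpendicular(EQ, QD) — off by 4.70°.

Z = (0.00, 0.00) ✓; ZE at 15.60° ✓; |ZE| = 30.20 ✓; ∠ZEQ = 109.7° ✓; |EQ| = 31.10 ✓; ∠(EQ, QD) = 94.70° ✗; |QD| = 19.20 ✓.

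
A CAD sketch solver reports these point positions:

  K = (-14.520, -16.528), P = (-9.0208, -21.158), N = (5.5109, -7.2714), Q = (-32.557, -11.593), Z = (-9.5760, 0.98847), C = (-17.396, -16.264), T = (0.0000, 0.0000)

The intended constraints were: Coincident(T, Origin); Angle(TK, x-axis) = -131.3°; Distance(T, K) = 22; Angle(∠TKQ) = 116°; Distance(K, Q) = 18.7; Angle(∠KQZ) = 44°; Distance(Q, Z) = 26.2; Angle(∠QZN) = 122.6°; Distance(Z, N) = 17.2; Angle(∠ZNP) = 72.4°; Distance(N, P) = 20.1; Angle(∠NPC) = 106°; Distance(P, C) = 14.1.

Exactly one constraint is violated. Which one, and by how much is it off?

Distance(P, C) = 14.1 — off by 4.40.

T = (0.00, 0.00) ✓; TK at -131.3° ✓; |TK| = 22.00 ✓; ∠TKQ = 116.0° ✓; |KQ| = 18.70 ✓; ∠KQZ = 44.00° ✓; |QZ| = 26.20 ✓; ∠QZN = 122.6° ✓; |ZN| = 17.20 ✓; ∠ZNP = 72.40° ✓; |NP| = 20.10 ✓; ∠NPC = 106.0° ✓; |PC| = 9.700 ✗.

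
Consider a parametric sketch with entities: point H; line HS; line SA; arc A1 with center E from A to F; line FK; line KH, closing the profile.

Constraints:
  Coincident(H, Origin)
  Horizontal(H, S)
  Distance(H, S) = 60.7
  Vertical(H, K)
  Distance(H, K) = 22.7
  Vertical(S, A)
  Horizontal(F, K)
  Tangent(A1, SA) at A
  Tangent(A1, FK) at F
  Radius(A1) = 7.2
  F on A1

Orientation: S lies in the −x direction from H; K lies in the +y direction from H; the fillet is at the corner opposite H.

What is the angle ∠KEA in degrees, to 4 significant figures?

172.3°

H is at the origin; HS is horizontal with |HS| = 60.7 and S on the −x side, so S = (-60.70, 0.000). HK is vertical with |HK| = 22.7 and K on the +y side, so K = (0.000, 22.70). The virtual corner opposite H is at (-60.70, 22.70). Tangency of A1 to SA means the radius EA is perpendicular to SA and A1 meets FK tangentially, so EF is at right angles to FK, with radius 7.2, so the center E sits 7.2 in from both sides at E = (-53.50, 15.50). That places the tangent points at A = (-60.70, 15.50) on SA and F = (-53.50, 22.70) on FK. Then cos ∠KEA = EK·EA / (|EK||EA|), giving 172.3°.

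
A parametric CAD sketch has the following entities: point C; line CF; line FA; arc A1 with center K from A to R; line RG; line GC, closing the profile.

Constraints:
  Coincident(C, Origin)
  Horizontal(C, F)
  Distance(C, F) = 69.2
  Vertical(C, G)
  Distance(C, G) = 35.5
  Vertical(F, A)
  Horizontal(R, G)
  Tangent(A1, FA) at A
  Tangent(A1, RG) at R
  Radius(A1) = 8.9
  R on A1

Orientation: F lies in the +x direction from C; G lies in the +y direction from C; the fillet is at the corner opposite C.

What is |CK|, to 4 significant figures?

65.91

C is at the origin; CF is horizontal with |CF| = 69.2 and F on the +x side, so F = (69.20, 0.000). C and G share the same x with |CG| = 35.5 and G on the +y side, so G = (0.000, 35.50). The virtual corner opposite C is at (69.20, 35.50). A1 meets FA tangentially, so KA is at right angles to FA and A1 meets RG tangentially, so KR is at right angles to RG, with radius 8.9, so the center K sits 8.9 in from both sides at K = (60.30, 26.60). Then |CK| = |K − C| = 65.91.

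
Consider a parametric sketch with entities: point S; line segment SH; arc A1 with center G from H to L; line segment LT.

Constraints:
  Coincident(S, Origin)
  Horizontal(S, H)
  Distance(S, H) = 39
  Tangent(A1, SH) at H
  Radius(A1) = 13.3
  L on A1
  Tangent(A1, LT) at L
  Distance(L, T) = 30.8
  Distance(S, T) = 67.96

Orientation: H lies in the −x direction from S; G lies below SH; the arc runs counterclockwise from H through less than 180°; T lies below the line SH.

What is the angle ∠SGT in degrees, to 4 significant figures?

130.5°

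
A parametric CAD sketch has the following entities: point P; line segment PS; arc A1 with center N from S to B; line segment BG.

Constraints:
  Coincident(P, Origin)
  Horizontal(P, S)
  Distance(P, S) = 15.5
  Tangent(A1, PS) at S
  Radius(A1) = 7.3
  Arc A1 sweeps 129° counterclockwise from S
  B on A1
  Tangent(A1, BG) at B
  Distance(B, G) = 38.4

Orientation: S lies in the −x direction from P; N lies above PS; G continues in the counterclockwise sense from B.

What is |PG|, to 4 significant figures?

53.83

On A1, S sits at bearing -90° from N; a 129° counterclockwise sweep puts B at bearing 39°, so B = N + 7.3·(cos 39°, sin 39°) = (-9.827, 11.89). The tangent condition forces NB to be normal to BG, so BG runs along (−sin 39°, cos 39°); with |BG| = 38.4, G = (-33.99, 41.74). Then |PG| = |G − P| = 53.83.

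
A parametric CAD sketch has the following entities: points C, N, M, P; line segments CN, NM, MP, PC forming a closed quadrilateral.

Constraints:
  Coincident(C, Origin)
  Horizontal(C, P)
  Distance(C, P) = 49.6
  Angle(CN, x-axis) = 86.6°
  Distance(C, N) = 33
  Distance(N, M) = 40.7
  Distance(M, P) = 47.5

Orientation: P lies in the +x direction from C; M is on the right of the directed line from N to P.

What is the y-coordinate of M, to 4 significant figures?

-7.751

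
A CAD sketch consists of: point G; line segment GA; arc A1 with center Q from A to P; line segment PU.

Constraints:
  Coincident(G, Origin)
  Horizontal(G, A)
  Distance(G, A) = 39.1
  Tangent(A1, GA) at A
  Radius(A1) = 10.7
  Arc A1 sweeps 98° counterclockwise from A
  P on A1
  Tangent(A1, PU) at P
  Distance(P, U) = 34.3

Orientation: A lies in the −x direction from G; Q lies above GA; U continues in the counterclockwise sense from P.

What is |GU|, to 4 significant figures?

56.90

On A1, A sits at bearing -90° from Q; a 98° counterclockwise sweep puts P at bearing 8°, so P = Q + 10.7·(cos 8°, sin 8°) = (-28.50, 12.19). A1 meets PU tangentially, so QP is at right angles to PU, so PU runs along (−sin 8°, cos 8°); with |PU| = 34.3, U = (-33.28, 46.16). Then |GU| = |U − G| = 56.90.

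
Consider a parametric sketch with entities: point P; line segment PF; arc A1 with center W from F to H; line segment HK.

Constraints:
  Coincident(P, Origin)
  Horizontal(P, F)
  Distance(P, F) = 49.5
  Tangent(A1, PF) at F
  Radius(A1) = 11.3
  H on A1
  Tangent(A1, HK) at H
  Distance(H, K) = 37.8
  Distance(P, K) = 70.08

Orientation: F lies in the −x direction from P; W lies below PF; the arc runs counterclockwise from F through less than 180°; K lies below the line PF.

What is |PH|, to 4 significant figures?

62.03

Checks: P.y = 0.00, F.y = 0.00 ✓; |WH| = 11.30 ✓; ∠(WH, HK) = 90.00° ✓; |HK| = 37.80 ✓; |PK| = 70.08 ✓.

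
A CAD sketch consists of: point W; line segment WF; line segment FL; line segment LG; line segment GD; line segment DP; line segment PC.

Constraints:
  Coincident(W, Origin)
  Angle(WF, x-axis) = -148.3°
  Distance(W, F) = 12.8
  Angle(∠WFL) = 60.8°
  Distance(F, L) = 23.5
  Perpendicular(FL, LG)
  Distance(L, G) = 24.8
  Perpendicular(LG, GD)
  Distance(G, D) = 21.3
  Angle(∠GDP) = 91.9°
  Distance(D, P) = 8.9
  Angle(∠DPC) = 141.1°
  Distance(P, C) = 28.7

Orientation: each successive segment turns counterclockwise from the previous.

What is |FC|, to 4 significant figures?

20.42

W is at the origin; WF runs at -148.3° with length 12.8, so F = (-10.89, -6.726). ∠WFL = 60.8° gives FL at -29.10° from the x-axis; with |FL| = 23.5, L = (9.643, -18.15). The perpendicularity gives LG at right angles to FL, so LG runs at 60.90°; with |LG| = 24.8, G = (21.70, 3.515). LG is perpendicular to GD, so GD runs at 150.9°; with |GD| = 21.3, D = (3.093, 13.87). ∠GDP = 91.9° gives DP at -121.0° from the x-axis; with |DP| = 8.9, P = (-1.491, 6.245). ∠DPC = 141.1° gives PC at -82.10° from the x-axis; with |PC| = 28.7, C = (2.454, -22.18). Then |FC| = |C − F| = 20.42.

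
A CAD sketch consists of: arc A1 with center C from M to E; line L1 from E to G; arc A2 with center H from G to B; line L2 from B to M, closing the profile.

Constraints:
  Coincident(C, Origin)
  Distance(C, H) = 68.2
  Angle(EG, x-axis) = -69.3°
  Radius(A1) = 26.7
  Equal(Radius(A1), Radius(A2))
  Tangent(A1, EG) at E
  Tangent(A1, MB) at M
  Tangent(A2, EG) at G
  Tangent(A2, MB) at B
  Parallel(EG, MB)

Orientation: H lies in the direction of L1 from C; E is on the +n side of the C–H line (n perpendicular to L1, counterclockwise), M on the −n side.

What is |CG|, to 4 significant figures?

73.24

The slot axis is L1's direction at -69.3°, so u = (cos -69.3°, sin -69.3°) = (0.3535, -0.9354) and n = (−sin -69.3°, cos -69.3°) = (0.9354, 0.3535). C is at the origin and H lies 68.2 along u from C, so H = 68.2·u = (24.11, -63.80). Tangency of A1 to both parallel lines with radius 26.7 puts E and M at C ± 26.7·n: E = (24.98, 9.438), M = (-24.98, -9.438). Equal radii place G and B the same way about H: G = H + 26.7·n = (49.08, -54.36), B = H − 26.7·n = (-0.8694, -73.24). Then |CG| = |G − C| = 73.24.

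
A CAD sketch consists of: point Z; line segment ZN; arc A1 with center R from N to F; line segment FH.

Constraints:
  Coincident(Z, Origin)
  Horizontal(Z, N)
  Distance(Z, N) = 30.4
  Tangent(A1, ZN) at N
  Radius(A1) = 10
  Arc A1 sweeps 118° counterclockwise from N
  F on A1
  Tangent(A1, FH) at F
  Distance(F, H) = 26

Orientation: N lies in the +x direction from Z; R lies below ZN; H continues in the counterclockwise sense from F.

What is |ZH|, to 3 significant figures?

50.6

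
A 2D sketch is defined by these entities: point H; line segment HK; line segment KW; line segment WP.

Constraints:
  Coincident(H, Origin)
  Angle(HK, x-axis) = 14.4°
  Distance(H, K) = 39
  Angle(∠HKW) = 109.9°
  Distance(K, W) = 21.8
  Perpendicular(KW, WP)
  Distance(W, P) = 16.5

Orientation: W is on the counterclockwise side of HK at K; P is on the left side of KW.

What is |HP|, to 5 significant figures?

40.461

H is at the origin; HK runs at 14.4° with length 39.0, so K = 39.0·(cos 14.4°, sin 14.4°) = (37.775, 9.6989). ∠HKW = 109.9°, so KW runs at 14.4° + (180° − 109.9°) = 84.500° from the x-axis; with |KW| = 21.8, W = K + 21.8·(cos 84.500°, sin 84.500°) = (39.864, 31.399). KW ⟂ WP; with |WP| = 16.5 on the left of KW, P = W + 16.5·(-0.99540, 0.095846) = (23.440, 32.980). Then |HP| = |P − H| = 40.461.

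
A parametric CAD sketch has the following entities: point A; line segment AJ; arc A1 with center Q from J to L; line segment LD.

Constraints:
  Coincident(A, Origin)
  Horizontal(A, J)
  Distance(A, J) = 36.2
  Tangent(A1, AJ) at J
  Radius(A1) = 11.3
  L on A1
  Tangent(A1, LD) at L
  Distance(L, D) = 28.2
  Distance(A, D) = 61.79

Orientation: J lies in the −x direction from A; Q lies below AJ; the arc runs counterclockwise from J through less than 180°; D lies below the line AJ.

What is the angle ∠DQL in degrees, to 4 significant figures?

68.16°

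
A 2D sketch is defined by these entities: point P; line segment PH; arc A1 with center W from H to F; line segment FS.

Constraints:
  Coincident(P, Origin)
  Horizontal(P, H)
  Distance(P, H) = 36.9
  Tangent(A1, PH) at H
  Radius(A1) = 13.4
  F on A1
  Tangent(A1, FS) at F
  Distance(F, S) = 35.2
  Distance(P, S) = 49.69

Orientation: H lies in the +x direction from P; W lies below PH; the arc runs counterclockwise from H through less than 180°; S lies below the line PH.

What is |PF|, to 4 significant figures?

26.25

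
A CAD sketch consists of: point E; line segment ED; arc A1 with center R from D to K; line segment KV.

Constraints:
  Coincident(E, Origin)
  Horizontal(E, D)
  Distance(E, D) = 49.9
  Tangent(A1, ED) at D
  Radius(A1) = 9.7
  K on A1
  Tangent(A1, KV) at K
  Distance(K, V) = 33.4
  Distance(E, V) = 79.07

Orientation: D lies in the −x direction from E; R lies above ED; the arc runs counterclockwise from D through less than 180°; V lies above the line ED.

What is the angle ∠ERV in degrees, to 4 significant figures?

134.0°

Checks: |RK| = 9.700 ✓; ∠(RK, KV) = 90.00° ✓; |KV| = 33.40 ✓; |EV| = 79.07 ✓.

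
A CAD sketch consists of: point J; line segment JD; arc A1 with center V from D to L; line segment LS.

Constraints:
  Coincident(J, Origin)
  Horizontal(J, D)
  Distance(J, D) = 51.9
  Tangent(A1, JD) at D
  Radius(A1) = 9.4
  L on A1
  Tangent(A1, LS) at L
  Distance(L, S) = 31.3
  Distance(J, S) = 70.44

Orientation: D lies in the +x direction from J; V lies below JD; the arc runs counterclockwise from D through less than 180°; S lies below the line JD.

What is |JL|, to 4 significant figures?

45.42

Checks: |VL| = 9.400 ✓; ∠(VL, LS) = 90.00° ✓; |LS| = 31.30 ✓; |JS| = 70.44 ✓.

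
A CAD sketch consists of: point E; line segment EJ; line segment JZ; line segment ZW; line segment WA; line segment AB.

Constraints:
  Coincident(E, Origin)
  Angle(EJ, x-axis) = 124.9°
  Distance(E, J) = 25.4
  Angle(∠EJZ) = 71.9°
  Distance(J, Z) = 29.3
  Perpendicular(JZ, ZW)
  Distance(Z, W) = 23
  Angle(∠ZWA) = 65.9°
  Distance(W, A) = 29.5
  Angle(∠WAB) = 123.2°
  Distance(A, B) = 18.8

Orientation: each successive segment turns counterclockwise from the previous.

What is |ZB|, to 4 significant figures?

30.85

E is at the origin; EJ runs at 124.9° with length 25.4, so J = (-14.53, 20.83). ∠EJZ = 71.9° gives JZ at -127.0° from the x-axis; with |JZ| = 29.3, Z = (-32.17, -2.568). JZ is perpendicular to ZW, so ZW runs at -37.00°; with |ZW| = 23.0, W = (-13.80, -16.41). ∠ZWA = 65.9° gives WA at 77.10° from the x-axis; with |WA| = 29.5, A = (-7.211, 12.35). ∠WAB = 123.2° gives AB at 133.9° from the x-axis; with |AB| = 18.8, B = (-20.25, 25.89). Then |ZB| = |B − Z| = 30.85.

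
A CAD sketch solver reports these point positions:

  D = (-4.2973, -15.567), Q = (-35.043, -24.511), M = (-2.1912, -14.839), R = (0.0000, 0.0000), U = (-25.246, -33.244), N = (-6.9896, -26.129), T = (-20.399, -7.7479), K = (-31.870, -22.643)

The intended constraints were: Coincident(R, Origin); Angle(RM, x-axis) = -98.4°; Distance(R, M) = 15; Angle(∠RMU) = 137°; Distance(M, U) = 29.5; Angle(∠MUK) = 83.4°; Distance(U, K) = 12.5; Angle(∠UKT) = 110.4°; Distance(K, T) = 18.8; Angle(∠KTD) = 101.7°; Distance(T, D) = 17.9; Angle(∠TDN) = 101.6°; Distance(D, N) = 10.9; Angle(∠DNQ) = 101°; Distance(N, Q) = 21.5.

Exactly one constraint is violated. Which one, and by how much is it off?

Distance(N, Q) = 21.5 — off by 6.60.

R = (0.00, 0.00) ✓; RM at -98.40° ✓; |RM| = 15.00 ✓; ∠RMU = 137.0° ✓; |MU| = 29.50 ✓; ∠MUK = 83.40° ✓; |UK| = 12.50 ✓; ∠UKT = 110.4° ✓; |KT| = 18.80 ✓; ∠KTD = 101.7° ✓; |TD| = 17.90 ✓; ∠TDN = 101.6° ✓; |DN| = 10.90 ✓; ∠DNQ = 101.0° ✓; |NQ| = 28.10 ✗.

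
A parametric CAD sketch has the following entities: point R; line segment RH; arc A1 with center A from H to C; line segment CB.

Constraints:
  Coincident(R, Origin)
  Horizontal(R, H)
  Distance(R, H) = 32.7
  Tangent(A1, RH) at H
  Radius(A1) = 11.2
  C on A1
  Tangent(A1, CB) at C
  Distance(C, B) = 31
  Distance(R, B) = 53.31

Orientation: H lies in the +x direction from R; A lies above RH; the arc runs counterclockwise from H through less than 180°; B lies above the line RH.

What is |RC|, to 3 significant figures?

45.7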